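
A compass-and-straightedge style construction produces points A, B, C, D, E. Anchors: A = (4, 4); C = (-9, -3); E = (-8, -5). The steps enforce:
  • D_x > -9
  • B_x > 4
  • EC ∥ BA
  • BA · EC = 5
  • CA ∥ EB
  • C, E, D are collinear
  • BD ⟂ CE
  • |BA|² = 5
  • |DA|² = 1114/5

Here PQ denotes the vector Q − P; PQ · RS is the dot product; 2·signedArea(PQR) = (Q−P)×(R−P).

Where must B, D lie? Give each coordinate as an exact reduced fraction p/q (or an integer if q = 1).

1. B_x = 5  [EC ∥ BA ∩ CA ∥ EB]
2. B_y = 2  [EC ∥ BA ∩ CA ∥ EB]
   → B = (5, 2)
3. D_x = -41/5  [C, E, D are collinear ∩ BD ⟂ CE]
4. D_y = -23/5  [C, E, D are collinear ∩ BD ⟂ CE]
   → D = (-41/5, -23/5)

B = (5, 2)
D = (-41/5, -23/5)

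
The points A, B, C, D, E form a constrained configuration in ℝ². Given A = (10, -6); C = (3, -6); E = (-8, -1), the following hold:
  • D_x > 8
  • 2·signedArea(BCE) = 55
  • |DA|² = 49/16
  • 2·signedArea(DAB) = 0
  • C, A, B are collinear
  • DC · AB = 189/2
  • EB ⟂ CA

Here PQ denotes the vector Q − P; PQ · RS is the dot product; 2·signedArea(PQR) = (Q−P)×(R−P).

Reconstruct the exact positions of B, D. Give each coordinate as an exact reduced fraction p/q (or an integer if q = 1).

B = (-8, -6)
D = (33/4, -6)

1. B_x = -8  [C, A, B are collinear ∩ EB ⟂ CA]
2. B_y = -6  [C, A, B are collinear ∩ EB ⟂ CA]
   → B = (-8, -6)
3. D_x = 33/4  [2·signedArea(DAB) = 0 ∩ DC · AB = 189/2]
4. D_y = -6  [2·signedArea(DAB) = 0 ∩ DC · AB = 189/2]
   → D = (33/4, -6)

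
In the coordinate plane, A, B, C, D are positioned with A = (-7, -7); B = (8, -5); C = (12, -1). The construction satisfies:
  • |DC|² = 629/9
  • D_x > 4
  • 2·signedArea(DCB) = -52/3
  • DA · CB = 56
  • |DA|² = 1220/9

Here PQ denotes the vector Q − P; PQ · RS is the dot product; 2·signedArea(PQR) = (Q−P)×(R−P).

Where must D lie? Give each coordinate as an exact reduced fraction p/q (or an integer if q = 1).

D = (13/3, -13/3)

1. D_x = 13/3  [DA · CB = 56 ∩ 2·signedArea(DCB) = -52/3]
2. D_y = -13/3  [DA · CB = 56 ∩ 2·signedArea(DCB) = -52/3]
   → D = (13/3, -13/3)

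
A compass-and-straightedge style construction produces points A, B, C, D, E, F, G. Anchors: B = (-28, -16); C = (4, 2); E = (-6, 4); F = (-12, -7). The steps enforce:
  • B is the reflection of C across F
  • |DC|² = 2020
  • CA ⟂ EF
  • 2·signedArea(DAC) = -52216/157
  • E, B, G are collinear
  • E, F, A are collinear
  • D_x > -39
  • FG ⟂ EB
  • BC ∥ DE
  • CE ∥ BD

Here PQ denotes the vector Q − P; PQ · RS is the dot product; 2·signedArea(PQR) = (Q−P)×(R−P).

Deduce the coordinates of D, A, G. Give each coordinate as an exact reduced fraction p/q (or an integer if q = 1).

1. D_x = -38  [BC ∥ DE ∩ CE ∥ BD]
2. D_y = -14  [BC ∥ DE ∩ CE ∥ BD]
   → D = (-38, -14)
3. A_x = -714/157  [E, F, A are collinear ∩ CA ⟂ EF]
4. A_y = 1046/157  [E, F, A are collinear ∩ CA ⟂ EF]
   → A = (-714/157, 1046/157)
5. G_x = -3262/221  [E, B, G are collinear ∩ FG ⟂ EB]
6. G_y = -876/221  [E, B, G are collinear ∩ FG ⟂ EB]
   → G = (-3262/221, -876/221)

A = (-714/157, 1046/157)
D = (-38, -14)
G = (-3262/221, -876/221)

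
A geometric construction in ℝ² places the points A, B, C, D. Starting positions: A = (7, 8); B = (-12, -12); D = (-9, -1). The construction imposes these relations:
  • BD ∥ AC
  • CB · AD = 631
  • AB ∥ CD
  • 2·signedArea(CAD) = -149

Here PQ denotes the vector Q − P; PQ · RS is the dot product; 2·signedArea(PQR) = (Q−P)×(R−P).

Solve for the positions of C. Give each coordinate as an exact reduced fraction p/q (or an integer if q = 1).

C = (10, 19)

1. C_x = 10  [AB ∥ CD ∩ BD ∥ AC]
2. C_y = 19  [AB ∥ CD ∩ BD ∥ AC]
   → C = (10, 19)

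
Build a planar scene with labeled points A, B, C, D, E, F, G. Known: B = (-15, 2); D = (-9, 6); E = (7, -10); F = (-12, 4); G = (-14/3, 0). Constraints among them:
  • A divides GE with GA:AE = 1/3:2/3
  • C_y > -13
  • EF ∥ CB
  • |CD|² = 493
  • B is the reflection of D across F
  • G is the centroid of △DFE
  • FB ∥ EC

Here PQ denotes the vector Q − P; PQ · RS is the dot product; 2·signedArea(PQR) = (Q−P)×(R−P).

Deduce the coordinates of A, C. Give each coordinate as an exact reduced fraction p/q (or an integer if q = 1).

1. A_x = -7/9  [A divides GE with GA:AE = 1/3:2/3]
2. A_y = -10/3  [A divides GE with GA:AE = 1/3:2/3]
   → A = (-7/9, -10/3)
3. C_x = 4  [EF ∥ CB ∩ FB ∥ EC]
4. C_y = -12  [EF ∥ CB ∩ FB ∥ EC]
   → C = (4, -12)

A = (-7/9, -10/3)
C = (4, -12)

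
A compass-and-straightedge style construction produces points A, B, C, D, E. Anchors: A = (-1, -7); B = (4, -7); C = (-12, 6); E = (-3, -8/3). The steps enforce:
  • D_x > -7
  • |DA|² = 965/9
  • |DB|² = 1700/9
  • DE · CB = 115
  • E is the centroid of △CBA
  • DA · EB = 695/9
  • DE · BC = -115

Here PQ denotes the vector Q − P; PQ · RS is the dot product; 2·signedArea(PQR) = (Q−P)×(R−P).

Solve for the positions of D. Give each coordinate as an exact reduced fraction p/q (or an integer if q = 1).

1. D_x = -20/3  [DE · CB = 115 ∩ DA · EB = 695/9]
2. D_y = 5/3  [DE · CB = 115 ∩ DA · EB = 695/9]
   → D = (-20/3, 5/3)

D = (-20/3, 5/3)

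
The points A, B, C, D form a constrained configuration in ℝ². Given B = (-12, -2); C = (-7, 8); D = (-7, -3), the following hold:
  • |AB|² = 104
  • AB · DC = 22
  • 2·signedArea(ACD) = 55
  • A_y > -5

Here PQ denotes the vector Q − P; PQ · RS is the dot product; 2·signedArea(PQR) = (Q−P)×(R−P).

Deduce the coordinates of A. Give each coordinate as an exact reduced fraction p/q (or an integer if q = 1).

1. A_x = -2  [AB · DC = 22 ∩ 2·signedArea(ACD) = 55]
2. A_y = -4  [AB · DC = 22 ∩ 2·signedArea(ACD) = 55]
   → A = (-2, -4)

A = (-2, -4)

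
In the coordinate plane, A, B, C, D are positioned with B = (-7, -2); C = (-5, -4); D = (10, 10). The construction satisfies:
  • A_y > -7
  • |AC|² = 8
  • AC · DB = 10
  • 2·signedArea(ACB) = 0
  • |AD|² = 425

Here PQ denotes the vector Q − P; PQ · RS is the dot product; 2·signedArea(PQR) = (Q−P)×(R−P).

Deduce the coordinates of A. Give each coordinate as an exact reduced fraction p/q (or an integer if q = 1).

A = (-3, -6)

1. A_x = -3  [2·signedArea(ACB) = 0 ∩ AC · DB = 10]
2. A_y = -6  [2·signedArea(ACB) = 0 ∩ AC · DB = 10]
   → A = (-3, -6)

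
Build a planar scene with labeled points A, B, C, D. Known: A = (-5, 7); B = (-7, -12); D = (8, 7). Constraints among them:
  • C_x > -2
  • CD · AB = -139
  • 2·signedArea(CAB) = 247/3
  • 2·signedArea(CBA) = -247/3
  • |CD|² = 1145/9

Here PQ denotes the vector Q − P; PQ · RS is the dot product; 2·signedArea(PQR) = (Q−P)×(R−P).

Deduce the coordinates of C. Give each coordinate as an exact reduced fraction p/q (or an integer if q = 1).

C = (-4/3, 2/3)

1. C_x = -4/3  [2·signedArea(CAB) = 247/3 ∩ CD · AB = -139]
2. C_y = 2/3  [2·signedArea(CAB) = 247/3 ∩ CD · AB = -139]
   → C = (-4/3, 2/3)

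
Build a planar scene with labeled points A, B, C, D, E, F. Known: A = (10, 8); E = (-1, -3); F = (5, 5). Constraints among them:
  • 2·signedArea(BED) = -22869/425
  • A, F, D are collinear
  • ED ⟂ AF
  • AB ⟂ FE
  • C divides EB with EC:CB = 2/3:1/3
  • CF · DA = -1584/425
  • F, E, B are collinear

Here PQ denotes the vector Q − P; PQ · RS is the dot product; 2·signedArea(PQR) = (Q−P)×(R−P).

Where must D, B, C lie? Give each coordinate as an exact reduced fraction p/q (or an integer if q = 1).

1. D_x = -50/17  [A, F, D are collinear ∩ ED ⟂ AF]
2. D_y = 4/17  [A, F, D are collinear ∩ ED ⟂ AF]
   → D = (-50/17, 4/17)
3. B_x = 206/25  [F, E, B are collinear ∩ AB ⟂ FE]
4. B_y = 233/25  [F, E, B are collinear ∩ AB ⟂ FE]
   → B = (206/25, 233/25)
5. C_x = 129/25  [C divides EB with EC:CB = 2/3:1/3]
6. C_y = 391/75  [C divides EB with EC:CB = 2/3:1/3]
   → C = (129/25, 391/75)

B = (206/25, 233/25)
C = (129/25, 391/75)
D = (-50/17, 4/17)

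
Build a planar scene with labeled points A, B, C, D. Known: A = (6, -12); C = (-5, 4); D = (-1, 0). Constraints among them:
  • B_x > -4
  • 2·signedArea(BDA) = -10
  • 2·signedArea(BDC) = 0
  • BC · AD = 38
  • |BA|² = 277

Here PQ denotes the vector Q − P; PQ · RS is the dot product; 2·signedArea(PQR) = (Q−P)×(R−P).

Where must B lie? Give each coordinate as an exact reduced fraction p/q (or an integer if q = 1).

1. B_x = -3  [2·signedArea(BDC) = 0 ∩ 2·signedArea(BDA) = -10]
2. B_y = 2  [2·signedArea(BDC) = 0 ∩ 2·signedArea(BDA) = -10]
   → B = (-3, 2)

B = (-3, 2)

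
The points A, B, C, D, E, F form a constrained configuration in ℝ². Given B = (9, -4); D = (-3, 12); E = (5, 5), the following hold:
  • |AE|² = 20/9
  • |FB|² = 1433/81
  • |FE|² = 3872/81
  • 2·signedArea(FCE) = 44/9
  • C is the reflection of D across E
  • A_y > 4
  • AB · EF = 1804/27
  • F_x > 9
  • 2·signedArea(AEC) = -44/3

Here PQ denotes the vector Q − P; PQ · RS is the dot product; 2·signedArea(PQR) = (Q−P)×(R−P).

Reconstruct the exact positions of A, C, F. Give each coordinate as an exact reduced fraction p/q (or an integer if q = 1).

A = (11/3, 13/3)
C = (13, -2)
F = (89/9, 1/9)

1. C_x = 13  [C is the reflection of D across E]
2. C_y = -2  [C is the reflection of D across E]
   → C = (13, -2)
3. F_x = 89/9  [line -7·x + -8·y + 631/9 = 0 ∩ |FE|² = 3872/81]
4. F_y = 1/9  [line -7·x + -8·y + 631/9 = 0 ∩ |FE|² = 3872/81]
   → F = (89/9, 1/9)
5. A_x = 11/3  [2·signedArea(AEC) = -44/3 ∩ AB · EF = 1804/27]
6. A_y = 13/3  [2·signedArea(AEC) = -44/3 ∩ AB · EF = 1804/27]
   → A = (11/3, 13/3)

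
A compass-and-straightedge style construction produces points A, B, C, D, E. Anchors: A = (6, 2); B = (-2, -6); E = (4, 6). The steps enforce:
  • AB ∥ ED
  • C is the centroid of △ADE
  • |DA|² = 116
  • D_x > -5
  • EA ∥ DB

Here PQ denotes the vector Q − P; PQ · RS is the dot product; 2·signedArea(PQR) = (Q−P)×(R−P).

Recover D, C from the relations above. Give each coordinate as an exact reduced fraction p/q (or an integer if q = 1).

1. D_x = -4  [EA ∥ DB ∩ AB ∥ ED]
2. D_y = -2  [EA ∥ DB ∩ AB ∥ ED]
   → D = (-4, -2)
3. C_x = 2  [C is the centroid of △ADE]
4. C_y = 2  [C is the centroid of △ADE]
   → C = (2, 2)

C = (2, 2)
D = (-4, -2)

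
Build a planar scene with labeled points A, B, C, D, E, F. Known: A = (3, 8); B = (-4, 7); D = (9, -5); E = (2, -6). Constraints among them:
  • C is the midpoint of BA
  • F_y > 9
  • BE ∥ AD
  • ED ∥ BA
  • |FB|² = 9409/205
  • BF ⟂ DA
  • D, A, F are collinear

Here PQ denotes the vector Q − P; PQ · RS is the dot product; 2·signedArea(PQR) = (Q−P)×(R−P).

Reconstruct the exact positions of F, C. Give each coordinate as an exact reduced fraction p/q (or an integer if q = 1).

C = (-1/2, 15/2)
F = (441/205, 2017/205)

1. F_x = 441/205  [D, A, F are collinear ∩ BF ⟂ DA]
2. F_y = 2017/205  [D, A, F are collinear ∩ BF ⟂ DA]
   → F = (441/205, 2017/205)
3. C_x = -1/2  [C is the midpoint of BA]
4. C_y = 15/2  [C is the midpoint of BA]
   → C = (-1/2, 15/2)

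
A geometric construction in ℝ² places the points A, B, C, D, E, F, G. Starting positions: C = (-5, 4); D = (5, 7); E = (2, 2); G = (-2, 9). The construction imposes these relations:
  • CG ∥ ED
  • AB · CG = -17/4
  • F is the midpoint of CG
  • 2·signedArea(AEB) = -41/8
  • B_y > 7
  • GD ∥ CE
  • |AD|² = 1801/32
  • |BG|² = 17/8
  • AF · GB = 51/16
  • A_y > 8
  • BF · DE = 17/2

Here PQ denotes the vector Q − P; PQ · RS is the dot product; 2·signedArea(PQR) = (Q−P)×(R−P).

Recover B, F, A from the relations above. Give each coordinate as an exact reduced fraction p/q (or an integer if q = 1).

A = (-19/8, 67/8)
B = (-11/4, 31/4)
F = (-7/2, 13/2)

1. F_x = -7/2  [F is the midpoint of CG]
2. F_y = 13/2  [F is the midpoint of CG]
   → F = (-7/2, 13/2)
3. B_x = -11/4  [line 3·x + 5·y + -61/2 = 0 ∩ |BG|² = 17/8]
4. B_y = 31/4  [line 3·x + 5·y + -61/2 = 0 ∩ |BG|² = 17/8]
   → B = (-11/4, 31/4)
5. A_x = -19/8  [AF · GB = 51/16 ∩ 2·signedArea(AEB) = -41/8]
6. A_y = 67/8  [AF · GB = 51/16 ∩ 2·signedArea(AEB) = -41/8]
   → A = (-19/8, 67/8)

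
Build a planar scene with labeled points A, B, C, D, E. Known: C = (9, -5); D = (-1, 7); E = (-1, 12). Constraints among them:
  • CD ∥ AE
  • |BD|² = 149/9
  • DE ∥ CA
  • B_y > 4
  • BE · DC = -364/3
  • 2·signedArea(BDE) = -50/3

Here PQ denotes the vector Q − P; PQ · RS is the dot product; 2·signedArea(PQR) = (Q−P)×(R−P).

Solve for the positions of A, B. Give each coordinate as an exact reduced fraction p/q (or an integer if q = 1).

A = (9, 0)
B = (7/3, 14/3)

1. A_x = 9  [CD ∥ AE ∩ DE ∥ CA]
2. A_y = 0  [CD ∥ AE ∩ DE ∥ CA]
   → A = (9, 0)
3. B_x = 7/3  [2·signedArea(BDE) = -50/3 ∩ BE · DC = -364/3]
4. B_y = 14/3  [2·signedArea(BDE) = -50/3 ∩ BE · DC = -364/3]
   → B = (7/3, 14/3)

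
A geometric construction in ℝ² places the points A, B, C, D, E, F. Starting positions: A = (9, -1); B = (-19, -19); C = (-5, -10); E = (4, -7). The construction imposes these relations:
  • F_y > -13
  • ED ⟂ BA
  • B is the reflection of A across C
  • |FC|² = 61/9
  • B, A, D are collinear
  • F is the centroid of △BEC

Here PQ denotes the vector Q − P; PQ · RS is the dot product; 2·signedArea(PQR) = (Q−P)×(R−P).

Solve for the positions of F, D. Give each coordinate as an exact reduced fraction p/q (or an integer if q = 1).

D = (757/277, -1393/277)
F = (-20/3, -12)

1. F_x = -20/3  [F is the centroid of △BEC]
2. F_y = -12  [F is the centroid of △BEC]
   → F = (-20/3, -12)
3. D_x = 757/277  [B, A, D are collinear ∩ ED ⟂ BA]
4. D_y = -1393/277  [B, A, D are collinear ∩ ED ⟂ BA]
   → D = (757/277, -1393/277)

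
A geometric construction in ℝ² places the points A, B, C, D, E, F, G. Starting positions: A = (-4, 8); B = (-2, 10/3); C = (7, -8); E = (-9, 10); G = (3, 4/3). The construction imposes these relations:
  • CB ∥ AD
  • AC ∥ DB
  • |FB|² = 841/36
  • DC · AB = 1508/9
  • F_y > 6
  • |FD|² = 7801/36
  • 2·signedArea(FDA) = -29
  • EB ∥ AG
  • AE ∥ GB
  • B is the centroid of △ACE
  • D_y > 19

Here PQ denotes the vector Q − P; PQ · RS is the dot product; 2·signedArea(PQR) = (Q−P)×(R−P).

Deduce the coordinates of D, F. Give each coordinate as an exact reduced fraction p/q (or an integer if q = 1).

1. D_x = -13  [AC ∥ DB ∩ CB ∥ AD]
2. D_y = 58/3  [AC ∥ DB ∩ CB ∥ AD]
   → D = (-13, 58/3)
3. F_x = -11/2  [line 34/3·x + 9·y + 7/3 = 0 ∩ |FB|² = 841/36]
4. F_y = 20/3  [line 34/3·x + 9·y + 7/3 = 0 ∩ |FB|² = 841/36]
   → F = (-11/2, 20/3)

D = (-13, 58/3)
F = (-11/2, 20/3)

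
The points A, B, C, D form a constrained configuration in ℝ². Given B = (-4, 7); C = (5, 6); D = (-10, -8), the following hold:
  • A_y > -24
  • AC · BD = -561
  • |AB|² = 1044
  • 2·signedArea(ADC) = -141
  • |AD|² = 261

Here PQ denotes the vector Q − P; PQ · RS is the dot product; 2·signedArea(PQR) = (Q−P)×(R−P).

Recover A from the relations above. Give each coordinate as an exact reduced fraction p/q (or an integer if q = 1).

A = (-16, -23)

1. A_x = -16  [2·signedArea(ADC) = -141 ∩ AC · BD = -561]
2. A_y = -23  [2·signedArea(ADC) = -141 ∩ AC · BD = -561]
   → A = (-16, -23)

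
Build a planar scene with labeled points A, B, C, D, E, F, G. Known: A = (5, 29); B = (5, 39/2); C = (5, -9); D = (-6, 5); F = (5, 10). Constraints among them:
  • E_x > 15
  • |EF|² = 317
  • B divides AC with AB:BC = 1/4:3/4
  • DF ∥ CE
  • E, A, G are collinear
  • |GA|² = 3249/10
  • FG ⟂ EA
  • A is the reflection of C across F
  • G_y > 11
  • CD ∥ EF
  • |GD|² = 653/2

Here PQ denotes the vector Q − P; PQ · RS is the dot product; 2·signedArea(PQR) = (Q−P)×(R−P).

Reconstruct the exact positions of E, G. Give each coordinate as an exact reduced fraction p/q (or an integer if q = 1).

1. E_x = 16  [CD ∥ EF ∩ DF ∥ CE]
2. E_y = -4  [CD ∥ EF ∩ DF ∥ CE]
   → E = (16, -4)
3. G_x = 107/10  [E, A, G are collinear ∩ FG ⟂ EA]
4. G_y = 119/10  [E, A, G are collinear ∩ FG ⟂ EA]
   → G = (107/10, 119/10)

E = (16, -4)
G = (107/10, 119/10)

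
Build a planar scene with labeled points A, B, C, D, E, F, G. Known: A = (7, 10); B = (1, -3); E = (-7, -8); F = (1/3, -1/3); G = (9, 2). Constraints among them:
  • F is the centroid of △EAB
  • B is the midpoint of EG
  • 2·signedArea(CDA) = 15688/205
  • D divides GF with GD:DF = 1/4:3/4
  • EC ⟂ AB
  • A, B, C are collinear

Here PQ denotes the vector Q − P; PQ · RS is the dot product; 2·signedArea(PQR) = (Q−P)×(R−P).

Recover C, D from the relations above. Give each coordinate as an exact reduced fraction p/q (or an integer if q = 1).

C = (-473/205, -2084/205)
D = (41/6, 17/12)

1. C_x = -473/205  [A, B, C are collinear ∩ EC ⟂ AB]
2. C_y = -2084/205  [A, B, C are collinear ∩ EC ⟂ AB]
   → C = (-473/205, -2084/205)
3. D_x = 41/6  [D divides GF with GD:DF = 1/4:3/4]
4. D_y = 17/12  [D divides GF with GD:DF = 1/4:3/4]
   → D = (41/6, 17/12)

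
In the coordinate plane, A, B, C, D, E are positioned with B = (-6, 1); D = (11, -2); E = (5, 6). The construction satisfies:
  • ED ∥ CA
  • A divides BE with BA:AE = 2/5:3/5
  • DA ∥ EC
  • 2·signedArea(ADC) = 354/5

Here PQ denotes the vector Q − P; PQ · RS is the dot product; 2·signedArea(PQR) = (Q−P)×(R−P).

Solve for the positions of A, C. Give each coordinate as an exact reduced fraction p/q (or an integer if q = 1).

A = (-8/5, 3)
C = (-38/5, 11)

1. A_x = -8/5  [A divides BE with BA:AE = 2/5:3/5]
2. A_y = 3  [A divides BE with BA:AE = 2/5:3/5]
   → A = (-8/5, 3)
3. C_x = -38/5  [ED ∥ CA ∩ DA ∥ EC]
4. C_y = 11  [ED ∥ CA ∩ DA ∥ EC]
   → C = (-38/5, 11)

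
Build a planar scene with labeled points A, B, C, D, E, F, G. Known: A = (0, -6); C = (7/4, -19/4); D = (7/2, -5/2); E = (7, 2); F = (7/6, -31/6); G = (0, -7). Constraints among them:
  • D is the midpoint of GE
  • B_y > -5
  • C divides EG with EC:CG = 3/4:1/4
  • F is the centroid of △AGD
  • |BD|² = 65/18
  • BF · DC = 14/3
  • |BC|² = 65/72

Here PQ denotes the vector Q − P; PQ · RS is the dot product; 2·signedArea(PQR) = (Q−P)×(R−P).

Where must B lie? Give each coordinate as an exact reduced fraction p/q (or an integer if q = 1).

B = (7/3, -4)

1. B_x = 7/3  [line 7/4·x + 9/4·y + 59/12 = 0 ∩ |BC|² = 65/72]
2. B_y = -4  [line 7/4·x + 9/4·y + 59/12 = 0 ∩ |BC|² = 65/72]
   → B = (7/3, -4)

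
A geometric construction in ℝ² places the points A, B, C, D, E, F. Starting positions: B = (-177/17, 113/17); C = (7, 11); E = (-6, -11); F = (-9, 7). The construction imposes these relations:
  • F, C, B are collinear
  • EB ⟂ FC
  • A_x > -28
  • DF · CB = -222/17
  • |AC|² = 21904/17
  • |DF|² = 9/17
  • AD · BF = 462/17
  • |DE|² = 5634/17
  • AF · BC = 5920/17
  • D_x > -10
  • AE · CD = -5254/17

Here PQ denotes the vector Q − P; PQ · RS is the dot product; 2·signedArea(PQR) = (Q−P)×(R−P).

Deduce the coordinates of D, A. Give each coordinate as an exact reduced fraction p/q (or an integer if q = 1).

A = (-473/17, 39/17)
D = (-165/17, 116/17)

1. D_x = -165/17  [line 296/17·x + 74/17·y + 2368/17 = 0 ∩ |DF|² = 9/17]
2. D_y = 116/17  [line 296/17·x + 74/17·y + 2368/17 = 0 ∩ |DF|² = 9/17]
   → D = (-165/17, 116/17)
3. A_x = -473/17  [line -296/17·x + -74/17·y + -8066/17 = 0 ∩ |AC|² = 21904/17]
4. A_y = 39/17  [line -296/17·x + -74/17·y + -8066/17 = 0 ∩ |AC|² = 21904/17]
   → A = (-473/17, 39/17)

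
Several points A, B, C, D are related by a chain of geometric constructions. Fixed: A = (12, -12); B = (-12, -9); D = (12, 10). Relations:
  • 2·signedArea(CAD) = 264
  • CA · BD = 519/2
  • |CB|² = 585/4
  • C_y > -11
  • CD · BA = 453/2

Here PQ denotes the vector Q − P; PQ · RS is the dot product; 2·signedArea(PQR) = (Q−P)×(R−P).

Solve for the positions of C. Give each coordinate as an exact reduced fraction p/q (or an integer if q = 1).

C = (0, -21/2)

1. C_x = 0  [CA · BD = 519/2 ∩ CD · BA = 453/2]
2. C_y = -21/2  [CA · BD = 519/2 ∩ CD · BA = 453/2]
   → C = (0, -21/2)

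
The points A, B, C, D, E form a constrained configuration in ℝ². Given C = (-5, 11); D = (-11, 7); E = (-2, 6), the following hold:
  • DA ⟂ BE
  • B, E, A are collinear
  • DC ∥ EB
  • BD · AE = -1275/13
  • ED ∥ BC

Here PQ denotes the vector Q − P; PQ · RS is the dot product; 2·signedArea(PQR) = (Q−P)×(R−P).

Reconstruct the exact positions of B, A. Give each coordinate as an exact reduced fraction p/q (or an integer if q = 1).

1. B_x = 4  [ED ∥ BC ∩ DC ∥ EB]
2. B_y = 10  [ED ∥ BC ∩ DC ∥ EB]
   → B = (4, 10)
3. A_x = -101/13  [B, E, A are collinear ∩ DA ⟂ BE]
4. A_y = 28/13  [B, E, A are collinear ∩ DA ⟂ BE]
   → A = (-101/13, 28/13)

A = (-101/13, 28/13)
B = (4, 10)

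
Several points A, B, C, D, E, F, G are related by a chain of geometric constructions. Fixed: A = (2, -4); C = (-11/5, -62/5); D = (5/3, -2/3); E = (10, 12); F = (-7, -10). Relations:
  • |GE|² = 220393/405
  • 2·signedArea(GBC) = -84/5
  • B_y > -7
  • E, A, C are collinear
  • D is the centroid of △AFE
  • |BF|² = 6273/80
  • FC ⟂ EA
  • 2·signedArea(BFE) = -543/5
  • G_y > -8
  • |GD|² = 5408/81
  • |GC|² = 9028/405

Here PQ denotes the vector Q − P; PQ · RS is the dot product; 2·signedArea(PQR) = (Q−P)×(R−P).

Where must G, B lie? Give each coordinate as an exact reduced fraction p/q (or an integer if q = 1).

B = (19/20, -61/10)
G = (-113/45, -346/45)

1. B_x = 19/20  [line -22·x + 17·y + 623/5 = 0 ∩ |BF|² = 6273/80]
2. B_y = -61/10  [line -22·x + 17·y + 623/5 = 0 ∩ |BF|² = 6273/80]
   → B = (19/20, -61/10)
3. G_x = -113/45  [line 63/10·x + -63/20·y + -42/5 = 0 ∩ |GC|² = 9028/405]
4. G_y = -346/45  [line 63/10·x + -63/20·y + -42/5 = 0 ∩ |GC|² = 9028/405]
   → G = (-113/45, -346/45)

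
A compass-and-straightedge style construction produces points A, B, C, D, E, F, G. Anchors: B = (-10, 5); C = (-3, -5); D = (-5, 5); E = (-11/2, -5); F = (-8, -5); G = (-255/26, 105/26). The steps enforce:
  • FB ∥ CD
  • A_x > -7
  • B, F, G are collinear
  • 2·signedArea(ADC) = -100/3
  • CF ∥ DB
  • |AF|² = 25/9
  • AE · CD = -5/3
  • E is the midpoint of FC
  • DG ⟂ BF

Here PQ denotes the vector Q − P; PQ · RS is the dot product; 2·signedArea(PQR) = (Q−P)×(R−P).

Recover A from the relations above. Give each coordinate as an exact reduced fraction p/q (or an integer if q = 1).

1. A_x = -19/3  [AE · CD = -5/3 ∩ 2·signedArea(ADC) = -100/3]
2. A_y = -5  [AE · CD = -5/3 ∩ 2·signedArea(ADC) = -100/3]
   → A = (-19/3, -5)

A = (-19/3, -5)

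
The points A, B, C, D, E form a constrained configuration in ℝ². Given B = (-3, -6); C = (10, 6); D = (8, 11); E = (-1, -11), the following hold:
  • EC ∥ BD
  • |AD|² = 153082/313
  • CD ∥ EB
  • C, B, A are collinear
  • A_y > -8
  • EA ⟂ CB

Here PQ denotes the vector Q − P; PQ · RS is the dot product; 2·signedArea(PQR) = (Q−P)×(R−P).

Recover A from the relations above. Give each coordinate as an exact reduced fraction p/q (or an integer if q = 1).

A = (-1381/313, -2286/313)

1. A_x = -1381/313  [C, B, A are collinear ∩ EA ⟂ CB]
2. A_y = -2286/313  [C, B, A are collinear ∩ EA ⟂ CB]
   → A = (-1381/313, -2286/313)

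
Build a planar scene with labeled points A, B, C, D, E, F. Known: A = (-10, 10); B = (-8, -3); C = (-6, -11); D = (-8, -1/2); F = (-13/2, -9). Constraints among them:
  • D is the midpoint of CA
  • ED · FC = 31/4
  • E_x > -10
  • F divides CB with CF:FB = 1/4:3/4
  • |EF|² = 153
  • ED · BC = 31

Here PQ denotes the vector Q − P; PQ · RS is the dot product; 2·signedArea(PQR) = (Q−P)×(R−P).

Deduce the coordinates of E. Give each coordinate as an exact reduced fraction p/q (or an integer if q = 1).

E = (-19/2, 3)

1. E_x = -19/2  [line -2·x + 8·y + -43 = 0 ∩ |EF|² = 153]
2. E_y = 3  [line -2·x + 8·y + -43 = 0 ∩ |EF|² = 153]
   → E = (-19/2, 3)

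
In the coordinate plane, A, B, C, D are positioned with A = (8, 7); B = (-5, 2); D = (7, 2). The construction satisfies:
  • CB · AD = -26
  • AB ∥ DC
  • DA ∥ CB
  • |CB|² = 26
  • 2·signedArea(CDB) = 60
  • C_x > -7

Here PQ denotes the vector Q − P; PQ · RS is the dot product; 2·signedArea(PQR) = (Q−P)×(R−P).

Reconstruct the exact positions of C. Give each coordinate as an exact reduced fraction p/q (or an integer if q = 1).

1. C_x = -6  [DA ∥ CB ∩ AB ∥ DC]
2. C_y = -3  [DA ∥ CB ∩ AB ∥ DC]
   → C = (-6, -3)

C = (-6, -3)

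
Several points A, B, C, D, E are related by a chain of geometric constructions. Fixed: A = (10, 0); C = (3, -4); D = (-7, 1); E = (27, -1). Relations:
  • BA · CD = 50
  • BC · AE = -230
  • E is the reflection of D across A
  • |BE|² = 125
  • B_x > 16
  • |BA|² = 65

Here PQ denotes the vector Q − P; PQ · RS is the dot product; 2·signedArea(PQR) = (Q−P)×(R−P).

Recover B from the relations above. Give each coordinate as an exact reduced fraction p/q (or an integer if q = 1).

B = (17, 4)

1. B_x = 17  [BC · AE = -230 ∩ BA · CD = 50]
2. B_y = 4  [BC · AE = -230 ∩ BA · CD = 50]
   → B = (17, 4)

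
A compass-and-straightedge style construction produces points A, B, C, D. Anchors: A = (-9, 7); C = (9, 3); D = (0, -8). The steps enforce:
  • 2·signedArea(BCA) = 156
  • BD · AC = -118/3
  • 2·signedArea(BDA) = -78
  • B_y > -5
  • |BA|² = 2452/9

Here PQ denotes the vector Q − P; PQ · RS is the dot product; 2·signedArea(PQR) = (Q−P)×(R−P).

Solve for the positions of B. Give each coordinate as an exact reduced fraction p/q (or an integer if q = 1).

B = (3, -13/3)

1. B_x = 3  [2·signedArea(BDA) = -78 ∩ BD · AC = -118/3]
2. B_y = -13/3  [2·signedArea(BDA) = -78 ∩ BD · AC = -118/3]
   → B = (3, -13/3)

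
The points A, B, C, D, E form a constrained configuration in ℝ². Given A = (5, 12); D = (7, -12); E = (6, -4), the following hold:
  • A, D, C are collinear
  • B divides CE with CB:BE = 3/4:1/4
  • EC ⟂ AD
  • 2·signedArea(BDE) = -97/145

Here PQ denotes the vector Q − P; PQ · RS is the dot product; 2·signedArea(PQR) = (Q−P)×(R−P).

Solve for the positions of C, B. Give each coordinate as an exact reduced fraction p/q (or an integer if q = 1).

B = (882/145, -579/145)
C = (918/145, -576/145)

1. C_x = 918/145  [A, D, C are collinear ∩ EC ⟂ AD]
2. C_y = -576/145  [A, D, C are collinear ∩ EC ⟂ AD]
   → C = (918/145, -576/145)
3. B_x = 882/145  [B divides CE with CB:BE = 3/4:1/4]
4. B_y = -579/145  [B divides CE with CB:BE = 3/4:1/4]
   → B = (882/145, -579/145)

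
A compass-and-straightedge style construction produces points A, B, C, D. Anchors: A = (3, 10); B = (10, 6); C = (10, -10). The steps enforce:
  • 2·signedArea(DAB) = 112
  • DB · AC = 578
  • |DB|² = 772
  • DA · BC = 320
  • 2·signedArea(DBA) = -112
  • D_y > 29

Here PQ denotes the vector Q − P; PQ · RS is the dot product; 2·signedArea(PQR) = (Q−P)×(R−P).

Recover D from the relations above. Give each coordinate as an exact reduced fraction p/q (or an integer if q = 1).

D = (-4, 30)

1. D_x = -4  [2·signedArea(DAB) = 112 ∩ DB · AC = 578]
2. D_y = 30  [2·signedArea(DAB) = 112 ∩ DB · AC = 578]
   → D = (-4, 30)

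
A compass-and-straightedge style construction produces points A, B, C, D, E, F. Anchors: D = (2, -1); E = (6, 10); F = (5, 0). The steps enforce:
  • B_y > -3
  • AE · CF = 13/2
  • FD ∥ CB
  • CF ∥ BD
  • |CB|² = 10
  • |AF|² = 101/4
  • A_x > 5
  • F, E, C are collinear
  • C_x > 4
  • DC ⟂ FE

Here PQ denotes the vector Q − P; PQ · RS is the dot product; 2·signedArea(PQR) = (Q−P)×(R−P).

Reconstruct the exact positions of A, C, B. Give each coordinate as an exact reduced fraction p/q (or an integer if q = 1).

A = (11/2, 5)
B = (189/101, -231/101)
C = (492/101, -130/101)

1. C_x = 492/101  [F, E, C are collinear ∩ DC ⟂ FE]
2. C_y = -130/101  [F, E, C are collinear ∩ DC ⟂ FE]
   → C = (492/101, -130/101)
3. B_x = 189/101  [CF ∥ BD ∩ FD ∥ CB]
4. B_y = -231/101  [CF ∥ BD ∩ FD ∥ CB]
   → B = (189/101, -231/101)
5. A_x = 11/2  [line -13/101·x + -130/101·y + 1443/202 = 0 ∩ |AF|² = 101/4]
6. A_y = 5  [line -13/101·x + -130/101·y + 1443/202 = 0 ∩ |AF|² = 101/4]
   → A = (11/2, 5)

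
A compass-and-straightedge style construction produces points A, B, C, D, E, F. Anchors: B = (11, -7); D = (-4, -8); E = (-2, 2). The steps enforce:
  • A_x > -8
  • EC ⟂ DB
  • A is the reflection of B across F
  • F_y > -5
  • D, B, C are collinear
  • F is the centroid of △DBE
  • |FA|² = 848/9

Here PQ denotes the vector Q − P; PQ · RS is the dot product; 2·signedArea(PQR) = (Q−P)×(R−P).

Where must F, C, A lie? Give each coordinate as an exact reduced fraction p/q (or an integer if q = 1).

1. F_x = 5/3  [F is the centroid of △DBE]
2. F_y = -13/3  [F is the centroid of △DBE]
   → F = (5/3, -13/3)
3. C_x = -152/113  [D, B, C are collinear ∩ EC ⟂ DB]
4. C_y = -884/113  [D, B, C are collinear ∩ EC ⟂ DB]
   → C = (-152/113, -884/113)
5. A_x = -23/3  [A is the reflection of B across F]
6. A_y = -5/3  [A is the reflection of B across F]
   → A = (-23/3, -5/3)

A = (-23/3, -5/3)
C = (-152/113, -884/113)
F = (5/3, -13/3)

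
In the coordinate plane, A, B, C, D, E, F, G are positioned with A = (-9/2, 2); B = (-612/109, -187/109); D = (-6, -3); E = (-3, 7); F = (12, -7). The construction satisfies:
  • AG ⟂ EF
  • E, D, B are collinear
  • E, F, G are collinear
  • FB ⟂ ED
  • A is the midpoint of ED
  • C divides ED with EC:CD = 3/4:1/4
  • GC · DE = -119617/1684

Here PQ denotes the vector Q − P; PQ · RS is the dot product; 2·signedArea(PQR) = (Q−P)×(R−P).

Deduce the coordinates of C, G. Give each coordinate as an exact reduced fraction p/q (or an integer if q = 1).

C = (-21/4, -1/2)
G = (-1101/842, 2282/421)

1. C_x = -21/4  [C divides ED with EC:CD = 3/4:1/4]
2. C_y = -1/2  [C divides ED with EC:CD = 3/4:1/4]
   → C = (-21/4, -1/2)
3. G_x = -1101/842  [E, F, G are collinear ∩ AG ⟂ EF]
4. G_y = 2282/421  [E, F, G are collinear ∩ AG ⟂ EF]
   → G = (-1101/842, 2282/421)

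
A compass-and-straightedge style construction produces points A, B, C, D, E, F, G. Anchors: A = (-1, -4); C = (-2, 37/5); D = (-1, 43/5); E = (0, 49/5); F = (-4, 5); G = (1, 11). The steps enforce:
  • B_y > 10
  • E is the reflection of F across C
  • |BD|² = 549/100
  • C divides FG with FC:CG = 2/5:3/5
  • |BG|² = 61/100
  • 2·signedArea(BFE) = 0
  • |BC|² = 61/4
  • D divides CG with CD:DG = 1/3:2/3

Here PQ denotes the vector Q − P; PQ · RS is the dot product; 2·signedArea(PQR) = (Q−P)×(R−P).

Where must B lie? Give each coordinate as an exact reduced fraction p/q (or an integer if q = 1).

1. B_x = 1/2  [line -24/5·x + 4·y + -196/5 = 0 ∩ |BD|² = 549/100]
2. B_y = 52/5  [line -24/5·x + 4·y + -196/5 = 0 ∩ |BD|² = 549/100]
   → B = (1/2, 52/5)

B = (1/2, 52/5)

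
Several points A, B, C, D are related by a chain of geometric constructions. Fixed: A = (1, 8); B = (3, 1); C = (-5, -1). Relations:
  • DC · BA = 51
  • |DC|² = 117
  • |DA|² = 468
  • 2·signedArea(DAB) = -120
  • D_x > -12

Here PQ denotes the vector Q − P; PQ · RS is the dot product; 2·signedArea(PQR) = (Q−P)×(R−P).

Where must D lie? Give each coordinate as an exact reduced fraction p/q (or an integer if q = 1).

1. D_x = -11  [2·signedArea(DAB) = -120 ∩ DC · BA = 51]
2. D_y = -10  [2·signedArea(DAB) = -120 ∩ DC · BA = 51]
   → D = (-11, -10)

D = (-11, -10)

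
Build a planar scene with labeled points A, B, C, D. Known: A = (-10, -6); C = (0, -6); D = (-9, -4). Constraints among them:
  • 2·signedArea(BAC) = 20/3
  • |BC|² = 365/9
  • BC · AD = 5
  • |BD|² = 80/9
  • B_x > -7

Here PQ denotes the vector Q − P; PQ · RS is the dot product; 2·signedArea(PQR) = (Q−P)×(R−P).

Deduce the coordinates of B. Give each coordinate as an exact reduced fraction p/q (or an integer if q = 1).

1. B_x = -19/3  [2·signedArea(BAC) = 20/3 ∩ BC · AD = 5]
2. B_y = -16/3  [2·signedArea(BAC) = 20/3 ∩ BC · AD = 5]
   → B = (-19/3, -16/3)

B = (-19/3, -16/3)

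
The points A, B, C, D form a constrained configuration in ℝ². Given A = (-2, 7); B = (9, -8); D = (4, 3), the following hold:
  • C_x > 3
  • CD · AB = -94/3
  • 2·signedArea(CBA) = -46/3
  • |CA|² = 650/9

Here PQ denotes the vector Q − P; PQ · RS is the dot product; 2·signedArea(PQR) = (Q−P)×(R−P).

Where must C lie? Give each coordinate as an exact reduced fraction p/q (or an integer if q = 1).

1. C_x = 11/3  [2·signedArea(CBA) = -46/3 ∩ CD · AB = -94/3]
2. C_y = 2/3  [2·signedArea(CBA) = -46/3 ∩ CD · AB = -94/3]
   → C = (11/3, 2/3)

C = (11/3, 2/3)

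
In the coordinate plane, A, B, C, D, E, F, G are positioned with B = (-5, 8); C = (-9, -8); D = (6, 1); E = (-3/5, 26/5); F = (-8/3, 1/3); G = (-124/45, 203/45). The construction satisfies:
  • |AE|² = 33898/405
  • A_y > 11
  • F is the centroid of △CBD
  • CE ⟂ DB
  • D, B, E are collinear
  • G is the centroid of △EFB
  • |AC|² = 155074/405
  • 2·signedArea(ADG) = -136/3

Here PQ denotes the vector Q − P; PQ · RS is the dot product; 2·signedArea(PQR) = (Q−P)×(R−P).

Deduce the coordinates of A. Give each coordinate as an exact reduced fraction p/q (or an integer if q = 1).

A = (-326/45, 517/45)

1. A_x = -326/45  [line -158/45·x + -394/45·y + 3382/45 = 0 ∩ |AC|² = 155074/405]
2. A_y = 517/45  [line -158/45·x + -394/45·y + 3382/45 = 0 ∩ |AC|² = 155074/405]
   → A = (-326/45, 517/45)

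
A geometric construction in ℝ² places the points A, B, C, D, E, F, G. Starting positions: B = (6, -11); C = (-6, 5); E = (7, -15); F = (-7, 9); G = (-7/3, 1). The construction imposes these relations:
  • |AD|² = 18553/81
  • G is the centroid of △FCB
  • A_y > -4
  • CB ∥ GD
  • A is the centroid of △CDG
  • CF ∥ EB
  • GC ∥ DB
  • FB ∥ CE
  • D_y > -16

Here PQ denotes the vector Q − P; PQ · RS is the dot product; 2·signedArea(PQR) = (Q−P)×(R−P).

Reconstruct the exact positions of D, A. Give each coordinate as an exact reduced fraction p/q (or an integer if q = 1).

A = (4/9, -3)
D = (29/3, -15)

1. D_x = 29/3  [GC ∥ DB ∩ CB ∥ GD]
2. D_y = -15  [GC ∥ DB ∩ CB ∥ GD]
   → D = (29/3, -15)
3. A_x = 4/9  [A is the centroid of △CDG]
4. A_y = -3  [A is the centroid of △CDG]
   → A = (4/9, -3)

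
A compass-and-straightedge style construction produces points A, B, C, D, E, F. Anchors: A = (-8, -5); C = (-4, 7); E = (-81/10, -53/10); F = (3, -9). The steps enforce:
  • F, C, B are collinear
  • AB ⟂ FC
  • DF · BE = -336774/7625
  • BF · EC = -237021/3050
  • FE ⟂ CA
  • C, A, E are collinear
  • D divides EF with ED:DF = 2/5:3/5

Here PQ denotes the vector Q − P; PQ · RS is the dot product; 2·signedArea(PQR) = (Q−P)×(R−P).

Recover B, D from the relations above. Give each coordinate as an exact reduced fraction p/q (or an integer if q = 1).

1. B_x = -72/305  [F, C, B are collinear ∩ AB ⟂ FC]
2. B_y = -489/305  [F, C, B are collinear ∩ AB ⟂ FC]
   → B = (-72/305, -489/305)
3. D_x = -183/50  [D divides EF with ED:DF = 2/5:3/5]
4. D_y = -339/50  [D divides EF with ED:DF = 2/5:3/5]
   → D = (-183/50, -339/50)

B = (-72/305, -489/305)
D = (-183/50, -339/50)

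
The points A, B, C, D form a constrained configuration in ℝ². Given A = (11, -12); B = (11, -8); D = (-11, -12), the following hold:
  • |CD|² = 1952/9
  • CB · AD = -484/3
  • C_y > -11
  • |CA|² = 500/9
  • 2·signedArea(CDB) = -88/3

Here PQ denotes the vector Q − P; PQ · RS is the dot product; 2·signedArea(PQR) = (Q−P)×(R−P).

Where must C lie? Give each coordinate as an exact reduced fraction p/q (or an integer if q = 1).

1. C_x = 11/3  [CB · AD = -484/3 ∩ 2·signedArea(CDB) = -88/3]
2. C_y = -32/3  [CB · AD = -484/3 ∩ 2·signedArea(CDB) = -88/3]
   → C = (11/3, -32/3)

C = (11/3, -32/3)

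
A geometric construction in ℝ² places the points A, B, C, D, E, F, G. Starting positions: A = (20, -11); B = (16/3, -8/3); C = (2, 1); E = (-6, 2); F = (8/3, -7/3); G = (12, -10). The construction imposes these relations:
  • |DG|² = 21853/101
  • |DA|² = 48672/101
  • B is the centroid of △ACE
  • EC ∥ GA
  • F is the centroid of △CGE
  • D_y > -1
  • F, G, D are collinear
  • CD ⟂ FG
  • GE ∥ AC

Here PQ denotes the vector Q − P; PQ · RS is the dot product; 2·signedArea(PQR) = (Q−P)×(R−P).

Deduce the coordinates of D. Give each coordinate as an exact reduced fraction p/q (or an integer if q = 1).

1. D_x = 64/101  [F, G, D are collinear ∩ CD ⟂ FG]
2. D_y = -67/101  [F, G, D are collinear ∩ CD ⟂ FG]
   → D = (64/101, -67/101)

D = (64/101, -67/101)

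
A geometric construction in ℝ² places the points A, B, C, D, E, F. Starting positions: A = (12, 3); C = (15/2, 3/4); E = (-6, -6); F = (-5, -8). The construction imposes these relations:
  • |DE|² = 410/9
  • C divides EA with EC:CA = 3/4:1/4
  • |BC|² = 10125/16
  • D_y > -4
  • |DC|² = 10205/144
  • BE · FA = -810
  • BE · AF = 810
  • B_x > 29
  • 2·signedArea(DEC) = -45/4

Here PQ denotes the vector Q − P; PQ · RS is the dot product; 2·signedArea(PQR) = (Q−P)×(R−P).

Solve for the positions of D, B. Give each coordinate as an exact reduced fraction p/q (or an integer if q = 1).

B = (30, 12)
D = (1/3, -11/3)

1. D_x = 1/3  [line -27/4·x + 27/2·y + 207/4 = 0 ∩ |DE|² = 410/9]
2. D_y = -11/3  [line -27/4·x + 27/2·y + 207/4 = 0 ∩ |DE|² = 410/9]
   → D = (1/3, -11/3)
3. B_x = 30  [line 17·x + 11·y + -642 = 0 ∩ |BC|² = 10125/16]
4. B_y = 12  [line 17·x + 11·y + -642 = 0 ∩ |BC|² = 10125/16]
   → B = (30, 12)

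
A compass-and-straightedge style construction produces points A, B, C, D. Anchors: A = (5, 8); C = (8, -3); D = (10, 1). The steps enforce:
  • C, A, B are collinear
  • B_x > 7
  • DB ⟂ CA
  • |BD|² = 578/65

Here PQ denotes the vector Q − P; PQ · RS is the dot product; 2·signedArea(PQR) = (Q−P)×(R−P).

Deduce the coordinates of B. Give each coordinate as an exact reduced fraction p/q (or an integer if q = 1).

1. B_x = 463/65  [C, A, B are collinear ∩ DB ⟂ CA]
2. B_y = 14/65  [C, A, B are collinear ∩ DB ⟂ CA]
   → B = (463/65, 14/65)

B = (463/65, 14/65)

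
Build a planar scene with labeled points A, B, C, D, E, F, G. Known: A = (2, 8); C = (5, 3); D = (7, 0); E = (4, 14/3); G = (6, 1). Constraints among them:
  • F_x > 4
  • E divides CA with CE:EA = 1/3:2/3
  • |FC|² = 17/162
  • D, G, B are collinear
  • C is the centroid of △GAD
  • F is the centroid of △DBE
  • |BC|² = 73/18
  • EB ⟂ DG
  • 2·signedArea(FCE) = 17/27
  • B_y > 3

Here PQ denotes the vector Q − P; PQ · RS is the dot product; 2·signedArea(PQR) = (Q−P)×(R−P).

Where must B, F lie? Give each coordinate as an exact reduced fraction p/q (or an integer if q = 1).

B = (19/6, 23/6)
F = (85/18, 17/6)

1. B_x = 19/6  [D, G, B are collinear ∩ EB ⟂ DG]
2. B_y = 23/6  [D, G, B are collinear ∩ EB ⟂ DG]
   → B = (19/6, 23/6)
3. F_x = 85/18  [F is the centroid of △DBE]
4. F_y = 17/6  [F is the centroid of △DBE]
   → F = (85/18, 17/6)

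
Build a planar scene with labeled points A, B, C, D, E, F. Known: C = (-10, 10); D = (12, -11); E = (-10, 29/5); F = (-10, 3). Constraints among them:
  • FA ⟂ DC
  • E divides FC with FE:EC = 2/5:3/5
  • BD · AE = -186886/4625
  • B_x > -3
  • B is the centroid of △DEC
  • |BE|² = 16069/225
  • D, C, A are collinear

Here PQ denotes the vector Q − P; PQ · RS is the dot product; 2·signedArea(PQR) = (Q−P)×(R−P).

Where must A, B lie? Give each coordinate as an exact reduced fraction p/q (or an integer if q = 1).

A = (-6016/925, 6163/925)
B = (-8/3, 8/5)

1. A_x = -6016/925  [D, C, A are collinear ∩ FA ⟂ DC]
2. A_y = 6163/925  [D, C, A are collinear ∩ FA ⟂ DC]
   → A = (-6016/925, 6163/925)
3. B_x = -8/3  [B is the centroid of △DEC]
4. B_y = 8/5  [B is the centroid of △DEC]
   → B = (-8/3, 8/5)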